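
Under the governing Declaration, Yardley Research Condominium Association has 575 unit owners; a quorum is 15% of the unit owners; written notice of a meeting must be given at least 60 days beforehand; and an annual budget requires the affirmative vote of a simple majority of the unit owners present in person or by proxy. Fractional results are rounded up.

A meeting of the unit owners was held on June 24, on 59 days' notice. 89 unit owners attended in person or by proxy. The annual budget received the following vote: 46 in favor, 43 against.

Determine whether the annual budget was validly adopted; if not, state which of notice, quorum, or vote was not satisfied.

Notice: 59 days given; 60 required. Not satisfied.
Quorum: 15% of 575 = 86.25, rounded up to 87; 89 present. Satisfied.
Vote: requires a majority of those present (89); a majority of 89 is 45, so 45 needed; 46 in favor. Satisfied.

Invalid — notice requirement not satisfied.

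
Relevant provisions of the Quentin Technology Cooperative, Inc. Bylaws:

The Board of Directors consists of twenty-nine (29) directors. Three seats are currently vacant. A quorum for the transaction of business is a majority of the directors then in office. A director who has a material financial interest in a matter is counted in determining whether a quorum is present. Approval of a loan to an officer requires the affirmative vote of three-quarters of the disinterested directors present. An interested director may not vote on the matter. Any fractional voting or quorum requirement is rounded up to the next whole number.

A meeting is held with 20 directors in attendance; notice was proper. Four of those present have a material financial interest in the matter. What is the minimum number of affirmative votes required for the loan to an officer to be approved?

The loan to an officer requires three-fourths of the disinterested directors present (20 − 4 = 16).
3/4 of 16 = 12.

12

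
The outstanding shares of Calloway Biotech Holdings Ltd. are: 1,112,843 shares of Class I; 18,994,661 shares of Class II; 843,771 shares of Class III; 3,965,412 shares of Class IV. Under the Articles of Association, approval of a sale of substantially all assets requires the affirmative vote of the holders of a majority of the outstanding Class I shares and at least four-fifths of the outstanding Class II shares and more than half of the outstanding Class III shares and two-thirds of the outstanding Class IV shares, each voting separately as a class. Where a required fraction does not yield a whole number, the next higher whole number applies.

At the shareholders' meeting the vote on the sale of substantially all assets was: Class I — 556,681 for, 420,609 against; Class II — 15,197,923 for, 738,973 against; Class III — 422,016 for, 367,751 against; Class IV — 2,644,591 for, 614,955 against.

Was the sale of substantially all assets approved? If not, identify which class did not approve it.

Class I: a majority of 1112843 is 556422; 556,422 required, 556,681 in favor — approved.
Class II: 4/5 of 18994661 = 15195728.80, rounded up to 15195729; 15,195,729 required, 15,197,923 in favor — approved.
Class III: a majority of 843771 is 421886; 421,886 required, 422,016 in favor — approved.
Class IV: 2/3 of 3965412 = 2643608; 2,643,608 required, 2,644,591 in favor — approved.

Approved — every class gave the required vote.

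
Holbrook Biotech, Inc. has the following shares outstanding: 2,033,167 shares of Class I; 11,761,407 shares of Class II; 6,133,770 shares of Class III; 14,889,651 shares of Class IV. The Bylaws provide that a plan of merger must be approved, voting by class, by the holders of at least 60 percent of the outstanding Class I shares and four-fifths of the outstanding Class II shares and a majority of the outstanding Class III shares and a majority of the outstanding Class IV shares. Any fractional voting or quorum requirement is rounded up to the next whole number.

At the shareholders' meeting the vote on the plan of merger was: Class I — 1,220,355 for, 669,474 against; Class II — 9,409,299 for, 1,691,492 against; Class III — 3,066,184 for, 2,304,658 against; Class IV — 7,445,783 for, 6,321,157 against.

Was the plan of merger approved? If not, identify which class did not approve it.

Class I: 3/5 of 2033167 = 1219900.20, rounded up to 1219901; 1,219,901 required, 1,220,355 in favor — approved.
Class II: 4/5 of 11761407 = 9409125.60, rounded up to 9409126; 9,409,126 required, 9,409,299 in favor — approved.
Class III: a majority of 6133770 is 3066886; 3,066,886 required, 3,066,184 in favor — not approved.
Class IV: a majority of 14889651 is 7444826; 7,444,826 required, 7,445,783 in favor — approved.

Not approved — the Class III shares did not give the required vote.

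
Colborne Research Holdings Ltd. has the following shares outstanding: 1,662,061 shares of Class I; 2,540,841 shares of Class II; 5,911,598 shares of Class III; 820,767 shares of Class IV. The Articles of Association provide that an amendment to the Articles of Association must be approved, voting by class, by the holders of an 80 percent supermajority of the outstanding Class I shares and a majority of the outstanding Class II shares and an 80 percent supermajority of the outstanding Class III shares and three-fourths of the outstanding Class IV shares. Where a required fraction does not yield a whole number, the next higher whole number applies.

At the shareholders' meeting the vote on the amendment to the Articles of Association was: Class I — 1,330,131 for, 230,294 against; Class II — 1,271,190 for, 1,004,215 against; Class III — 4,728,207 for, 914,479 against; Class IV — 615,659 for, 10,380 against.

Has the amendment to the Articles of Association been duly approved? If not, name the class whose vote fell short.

Not approved — the Class III shares did not give the required vote.

Class I: 4/5 of 1662061 = 1329648.80, rounded up to 1329649; 1,329,649 required, 1,330,131 in favor — approved.
Class II: a majority of 2540841 is 1270421; 1,270,421 required, 1,271,190 in favor — approved.
Class III: 4/5 of 5911598 = 4729278.40, rounded up to 4729279; 4,729,279 required, 4,728,207 in favor — not approved.
Class IV: 3/4 of 820767 = 615575.25, rounded up to 615576; 615,576 required, 615,659 in favor — approved.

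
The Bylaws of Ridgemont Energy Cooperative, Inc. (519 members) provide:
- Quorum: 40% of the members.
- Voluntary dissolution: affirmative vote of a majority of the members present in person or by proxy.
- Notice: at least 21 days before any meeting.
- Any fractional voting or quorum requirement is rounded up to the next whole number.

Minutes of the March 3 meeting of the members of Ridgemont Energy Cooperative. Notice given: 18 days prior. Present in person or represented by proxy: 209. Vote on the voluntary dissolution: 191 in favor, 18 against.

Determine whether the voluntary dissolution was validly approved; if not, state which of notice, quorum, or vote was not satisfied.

Invalid — notice requirement not satisfied.

Notice: 18 days given; 21 required. Not satisfied.
Quorum: 40% of 519 = 207.60, rounded up to 208; 209 present. Satisfied.
Vote: requires a majority of those present (209); a majority of 209 is 105, so 105 needed; 191 in favor. Satisfied.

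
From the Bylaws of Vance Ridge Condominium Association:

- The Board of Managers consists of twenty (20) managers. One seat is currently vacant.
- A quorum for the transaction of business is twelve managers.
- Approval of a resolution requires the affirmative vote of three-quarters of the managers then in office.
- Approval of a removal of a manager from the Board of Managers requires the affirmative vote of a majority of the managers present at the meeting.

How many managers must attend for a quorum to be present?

The quorum is fixed at 12.

12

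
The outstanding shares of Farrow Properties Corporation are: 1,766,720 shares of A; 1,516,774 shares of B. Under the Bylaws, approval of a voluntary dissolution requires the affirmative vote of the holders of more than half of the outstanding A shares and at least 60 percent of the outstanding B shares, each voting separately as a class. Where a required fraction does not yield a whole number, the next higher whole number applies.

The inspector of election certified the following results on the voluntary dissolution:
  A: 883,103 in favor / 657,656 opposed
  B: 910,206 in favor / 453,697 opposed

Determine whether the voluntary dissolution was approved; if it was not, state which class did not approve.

Not approved — the A shares did not give the required vote.

A: a majority of 1766720 is 883361; 883,361 required, 883,103 in favor — not approved.
B: 3/5 of 1516774 = 910064.40, rounded up to 910065; 910,065 required, 910,206 in favor — approved.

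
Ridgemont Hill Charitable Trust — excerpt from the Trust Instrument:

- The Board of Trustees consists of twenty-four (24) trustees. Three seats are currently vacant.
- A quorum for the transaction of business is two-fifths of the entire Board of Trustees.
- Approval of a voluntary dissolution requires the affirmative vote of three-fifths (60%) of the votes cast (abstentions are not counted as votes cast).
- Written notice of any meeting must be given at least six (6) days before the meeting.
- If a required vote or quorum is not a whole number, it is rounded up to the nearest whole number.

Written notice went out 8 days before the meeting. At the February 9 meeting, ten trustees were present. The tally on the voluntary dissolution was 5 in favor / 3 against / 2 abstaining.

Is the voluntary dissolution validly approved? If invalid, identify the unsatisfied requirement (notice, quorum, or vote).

Valid — all requirements satisfied.

Notice: 8 days given; 6 required (8 ≥ 6). Satisfied.
Quorum: 10 present; quorum is 10. Satisfied.
Vote: the voluntary dissolution requires three-fifths of the votes cast (10 present − 2 abstaining = 8). 3/5 of 8 = 4.80, rounded up to 5, so 5 affirmative votes are needed; 5 voted in favor. Satisfied.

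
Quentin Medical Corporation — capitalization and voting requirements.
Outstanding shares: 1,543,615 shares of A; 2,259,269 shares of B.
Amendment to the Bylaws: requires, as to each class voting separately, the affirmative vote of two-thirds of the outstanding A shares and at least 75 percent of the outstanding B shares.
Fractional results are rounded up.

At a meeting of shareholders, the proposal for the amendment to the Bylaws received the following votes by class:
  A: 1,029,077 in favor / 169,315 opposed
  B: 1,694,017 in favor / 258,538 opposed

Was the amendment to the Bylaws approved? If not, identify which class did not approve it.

Not approved — the B shares did not give the required vote.

A: 2/3 of 1543615 = 1029076.67, rounded up to 1029077; 1,029,077 required, 1,029,077 in favor — approved.
B: 3/4 of 2259269 = 1694451.75, rounded up to 1694452; 1,694,452 required, 1,694,017 in favor — not approved.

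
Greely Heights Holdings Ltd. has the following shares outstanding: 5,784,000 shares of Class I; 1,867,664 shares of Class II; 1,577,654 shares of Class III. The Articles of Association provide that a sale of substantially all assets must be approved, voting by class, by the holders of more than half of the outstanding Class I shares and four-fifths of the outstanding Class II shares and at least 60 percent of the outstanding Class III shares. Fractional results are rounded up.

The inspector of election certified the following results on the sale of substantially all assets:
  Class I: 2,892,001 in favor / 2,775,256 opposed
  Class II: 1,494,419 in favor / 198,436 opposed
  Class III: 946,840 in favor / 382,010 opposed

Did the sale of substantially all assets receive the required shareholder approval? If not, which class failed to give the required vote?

Class I: a majority of 5784000 is 2892001; 2,892,001 required, 2,892,001 in favor — approved.
Class II: 4/5 of 1867664 = 1494131.20, rounded up to 1494132; 1,494,132 required, 1,494,419 in favor — approved.
Class III: 3/5 of 1577654 = 946592.40, rounded up to 946593; 946,593 required, 946,840 in favor — approved.

Approved — every class gave the required vote.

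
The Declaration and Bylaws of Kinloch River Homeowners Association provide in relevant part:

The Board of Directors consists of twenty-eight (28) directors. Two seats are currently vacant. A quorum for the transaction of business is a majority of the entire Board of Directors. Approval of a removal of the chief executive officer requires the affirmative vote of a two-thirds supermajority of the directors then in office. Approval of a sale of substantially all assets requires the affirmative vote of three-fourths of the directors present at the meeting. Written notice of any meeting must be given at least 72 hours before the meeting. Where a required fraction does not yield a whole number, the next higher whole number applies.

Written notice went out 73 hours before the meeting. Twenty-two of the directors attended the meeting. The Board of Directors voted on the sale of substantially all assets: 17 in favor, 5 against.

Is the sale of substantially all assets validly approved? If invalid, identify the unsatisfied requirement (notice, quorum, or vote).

Notice: 73 hours given; 72 required (73 ≥ 72). Satisfied.
Quorum: 22 present; quorum is 15. Satisfied.
Vote: the sale of substantially all assets requires three-fourths of the directors present (22). 3/4 of 22 = 16.50, rounded up to 17, so 17 affirmative votes are needed; 17 voted in favor. Satisfied.

Valid — all requirements satisfied.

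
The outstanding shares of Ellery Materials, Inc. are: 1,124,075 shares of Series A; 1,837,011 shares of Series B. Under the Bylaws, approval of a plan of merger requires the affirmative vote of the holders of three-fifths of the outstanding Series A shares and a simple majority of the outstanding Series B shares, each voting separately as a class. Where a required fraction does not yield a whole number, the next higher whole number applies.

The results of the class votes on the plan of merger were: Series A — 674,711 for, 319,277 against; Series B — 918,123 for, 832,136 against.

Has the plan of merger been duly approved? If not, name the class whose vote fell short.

Series A: 3/5 of 1124075 = 674445; 674,445 required, 674,711 in favor — approved.
Series B: a majority of 1837011 is 918506; 918,506 required, 918,123 in favor — not approved.

Not approved — the Series B shares did not give the required vote.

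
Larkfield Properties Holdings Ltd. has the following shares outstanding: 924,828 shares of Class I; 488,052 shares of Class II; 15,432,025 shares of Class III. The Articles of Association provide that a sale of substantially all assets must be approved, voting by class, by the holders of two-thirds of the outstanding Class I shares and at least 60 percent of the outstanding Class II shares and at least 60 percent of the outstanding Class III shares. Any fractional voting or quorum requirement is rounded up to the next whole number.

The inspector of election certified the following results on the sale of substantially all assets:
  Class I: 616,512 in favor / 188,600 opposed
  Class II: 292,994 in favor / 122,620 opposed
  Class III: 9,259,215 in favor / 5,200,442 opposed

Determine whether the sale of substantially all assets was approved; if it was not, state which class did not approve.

Not approved — the Class I shares did not give the required vote.

Class I: 2/3 of 924828 = 616552; 616,552 required, 616,512 in favor — not approved.
Class II: 3/5 of 488052 = 292831.20, rounded up to 292832; 292,832 required, 292,994 in favor — approved.
Class III: 3/5 of 15432025 = 9259215; 9,259,215 required, 9,259,215 in favor — approved.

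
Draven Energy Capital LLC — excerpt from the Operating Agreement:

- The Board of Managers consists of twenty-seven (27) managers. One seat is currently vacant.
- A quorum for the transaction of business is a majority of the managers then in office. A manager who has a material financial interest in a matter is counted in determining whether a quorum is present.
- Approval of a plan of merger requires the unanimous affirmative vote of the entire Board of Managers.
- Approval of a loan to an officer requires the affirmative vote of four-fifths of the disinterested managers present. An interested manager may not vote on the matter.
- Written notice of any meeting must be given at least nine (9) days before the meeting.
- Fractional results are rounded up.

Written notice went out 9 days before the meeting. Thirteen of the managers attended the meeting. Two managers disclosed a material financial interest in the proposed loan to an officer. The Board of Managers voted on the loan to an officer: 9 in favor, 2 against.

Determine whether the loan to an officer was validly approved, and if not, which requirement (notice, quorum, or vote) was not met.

Invalid — quorum requirement not satisfied.

Notice: 9 days given; 9 required (9 ≥ 9). Satisfied.
Quorum: 13 present (interested managers count toward quorum); quorum is 14. Not satisfied.
Vote: the loan to an officer requires four-fifths of the disinterested managers present (13 − 2 = 11). 4/5 of 11 = 8.80, rounded up to 9, so 9 affirmative votes are needed; 9 voted in favor. Satisfied. (Moot — without a quorum no business can be validly transacted.)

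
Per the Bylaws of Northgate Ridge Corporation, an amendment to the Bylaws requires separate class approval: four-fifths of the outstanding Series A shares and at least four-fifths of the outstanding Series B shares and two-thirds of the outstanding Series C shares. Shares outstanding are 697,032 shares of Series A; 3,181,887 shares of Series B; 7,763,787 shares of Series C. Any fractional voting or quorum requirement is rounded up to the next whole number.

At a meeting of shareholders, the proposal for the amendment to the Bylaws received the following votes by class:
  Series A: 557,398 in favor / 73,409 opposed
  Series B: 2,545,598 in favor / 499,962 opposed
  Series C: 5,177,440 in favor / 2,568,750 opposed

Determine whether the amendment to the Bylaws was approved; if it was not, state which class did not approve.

Series A: 4/5 of 697032 = 557625.60, rounded up to 557626; 557,626 required, 557,398 in favor — not approved.
Series B: 4/5 of 3181887 = 2545509.60, rounded up to 2545510; 2,545,510 required, 2,545,598 in favor — approved.
Series C: 2/3 of 7763787 = 5175858; 5,175,858 required, 5,177,440 in favor — approved.

Not approved — the Series A shares did not give the required vote.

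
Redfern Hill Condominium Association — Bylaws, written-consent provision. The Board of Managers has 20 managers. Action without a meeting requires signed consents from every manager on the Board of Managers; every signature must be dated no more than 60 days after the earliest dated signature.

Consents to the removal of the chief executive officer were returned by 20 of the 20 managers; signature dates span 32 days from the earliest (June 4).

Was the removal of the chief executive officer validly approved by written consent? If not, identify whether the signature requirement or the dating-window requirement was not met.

Signatures required: the unanimous vote of 20 — unanimous means all 20, so 20 needed; 20 signed. Sufficient.
Dating window: the latest signature is 32 days after the earliest; the limit is 60 days. Within the window.

Effective — both the signature and dating-window requirements are satisfied.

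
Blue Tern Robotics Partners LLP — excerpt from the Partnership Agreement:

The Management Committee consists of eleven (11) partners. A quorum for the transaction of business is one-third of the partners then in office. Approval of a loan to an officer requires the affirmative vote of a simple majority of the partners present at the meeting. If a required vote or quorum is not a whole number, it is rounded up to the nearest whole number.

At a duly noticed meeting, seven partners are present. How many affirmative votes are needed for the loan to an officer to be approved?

4

The loan to an officer requires a majority of the partners present (7).
A majority of 7 is 4.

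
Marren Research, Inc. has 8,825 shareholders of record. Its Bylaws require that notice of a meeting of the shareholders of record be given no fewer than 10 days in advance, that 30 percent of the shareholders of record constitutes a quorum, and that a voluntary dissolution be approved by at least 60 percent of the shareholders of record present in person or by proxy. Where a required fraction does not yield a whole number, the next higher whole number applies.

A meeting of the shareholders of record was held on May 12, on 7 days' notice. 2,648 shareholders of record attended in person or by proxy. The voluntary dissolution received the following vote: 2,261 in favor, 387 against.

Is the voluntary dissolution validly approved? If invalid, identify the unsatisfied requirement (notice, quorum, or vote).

Notice: 7 days given; 10 required. Not satisfied.
Quorum: 30% of 8,825 = 2,647.50, rounded up to 2,648; 2,648 present. Satisfied.
Vote: requires three-fifths of those present (2,648); 3/5 of 2648 = 1588.80, rounded up to 1589, so 1,589 needed; 2,261 in favor. Satisfied.

Invalid — notice requirement not satisfied.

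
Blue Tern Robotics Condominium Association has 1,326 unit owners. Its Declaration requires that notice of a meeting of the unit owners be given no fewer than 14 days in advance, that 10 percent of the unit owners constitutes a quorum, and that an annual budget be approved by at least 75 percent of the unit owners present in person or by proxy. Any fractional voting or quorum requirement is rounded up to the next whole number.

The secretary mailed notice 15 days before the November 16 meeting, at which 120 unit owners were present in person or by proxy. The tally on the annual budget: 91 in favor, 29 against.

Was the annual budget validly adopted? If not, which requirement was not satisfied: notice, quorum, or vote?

Invalid — quorum requirement not satisfied.

Notice: 15 days given; 14 required. Satisfied.
Quorum: 10% of 1,326 = 132.60, rounded up to 133; 120 present. Not satisfied.
Vote: requires three-fourths of those present (120); 3/4 of 120 = 90, so 90 needed; 91 in favor. Satisfied.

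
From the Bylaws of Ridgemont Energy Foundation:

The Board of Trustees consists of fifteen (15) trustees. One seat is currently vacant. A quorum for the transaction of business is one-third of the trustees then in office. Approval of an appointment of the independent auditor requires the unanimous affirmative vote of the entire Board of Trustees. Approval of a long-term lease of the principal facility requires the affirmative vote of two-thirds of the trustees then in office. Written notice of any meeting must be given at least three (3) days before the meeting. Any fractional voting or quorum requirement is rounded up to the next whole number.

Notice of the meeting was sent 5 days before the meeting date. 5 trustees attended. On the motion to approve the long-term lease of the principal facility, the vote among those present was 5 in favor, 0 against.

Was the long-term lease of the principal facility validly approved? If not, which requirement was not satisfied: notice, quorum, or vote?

Notice: 5 days given; 3 required (5 ≥ 3). Satisfied.
Quorum: 5 present; quorum is 5. Satisfied.
Vote: the long-term lease of the principal facility requires two-thirds of the trustees then in office (14). 2/3 of 14 = 9.33, rounded up to 10, so 10 affirmative votes are needed; 5 voted in favor. Not satisfied.

Invalid — vote requirement not satisfied.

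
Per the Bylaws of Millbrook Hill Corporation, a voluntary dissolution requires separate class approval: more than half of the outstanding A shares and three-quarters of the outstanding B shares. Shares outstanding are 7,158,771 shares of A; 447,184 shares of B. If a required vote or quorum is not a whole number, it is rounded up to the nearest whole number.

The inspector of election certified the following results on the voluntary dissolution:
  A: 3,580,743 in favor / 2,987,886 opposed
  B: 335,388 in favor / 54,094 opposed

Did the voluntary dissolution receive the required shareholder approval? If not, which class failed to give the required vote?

A: a majority of 7158771 is 3579386; 3,579,386 required, 3,580,743 in favor — approved.
B: 3/4 of 447184 = 335388; 335,388 required, 335,388 in favor — approved.

Approved — every class gave the required vote.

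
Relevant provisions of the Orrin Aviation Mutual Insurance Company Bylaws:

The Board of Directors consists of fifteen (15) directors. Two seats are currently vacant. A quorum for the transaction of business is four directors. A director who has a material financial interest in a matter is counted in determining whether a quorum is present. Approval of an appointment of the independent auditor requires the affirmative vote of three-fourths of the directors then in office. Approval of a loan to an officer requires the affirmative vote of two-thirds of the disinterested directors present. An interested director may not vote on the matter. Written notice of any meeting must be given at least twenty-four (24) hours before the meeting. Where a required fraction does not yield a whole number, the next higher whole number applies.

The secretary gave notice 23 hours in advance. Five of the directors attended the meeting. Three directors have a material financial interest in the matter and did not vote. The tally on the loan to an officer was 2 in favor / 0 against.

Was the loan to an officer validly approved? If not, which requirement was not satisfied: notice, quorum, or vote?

Notice: 23 hours given; 24 required (23 < 24). Not satisfied.
Quorum: 5 present (interested directors count toward quorum); quorum is 4. Satisfied.
Vote: the loan to an officer requires two-thirds of the disinterested directors present (5 − 3 = 2). 2/3 of 2 = 1.33, rounded up to 2, so 2 affirmative votes are needed; 2 voted in favor. Satisfied.

Invalid — notice requirement not satisfied.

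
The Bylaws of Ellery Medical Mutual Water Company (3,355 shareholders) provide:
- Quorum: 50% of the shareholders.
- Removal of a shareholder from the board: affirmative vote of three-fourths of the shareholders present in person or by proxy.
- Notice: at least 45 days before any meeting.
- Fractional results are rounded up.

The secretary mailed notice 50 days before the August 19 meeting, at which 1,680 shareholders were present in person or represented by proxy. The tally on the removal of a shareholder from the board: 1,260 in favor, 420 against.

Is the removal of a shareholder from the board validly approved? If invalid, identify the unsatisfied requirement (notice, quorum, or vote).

Notice: 50 days given; 45 required. Satisfied.
Quorum: 50% of 3,355 = 1,677.50, rounded up to 1,678; 1,680 present. Satisfied.
Vote: requires three-fourths of those present (1,680); 3/4 of 1680 = 1260, so 1,260 needed; 1,260 in favor. Satisfied.

Valid — all requirements satisfied.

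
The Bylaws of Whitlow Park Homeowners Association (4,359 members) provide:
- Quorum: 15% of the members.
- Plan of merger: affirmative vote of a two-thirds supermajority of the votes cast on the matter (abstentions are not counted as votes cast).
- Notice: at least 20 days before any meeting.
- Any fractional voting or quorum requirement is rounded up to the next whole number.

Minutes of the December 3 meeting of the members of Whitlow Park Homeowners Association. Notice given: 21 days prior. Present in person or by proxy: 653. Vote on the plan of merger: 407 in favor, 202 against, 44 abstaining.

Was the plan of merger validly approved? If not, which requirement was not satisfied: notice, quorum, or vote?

Notice: 21 days given; 20 required. Satisfied.
Quorum: 15% of 4,359 = 653.85, rounded up to 654; 653 present. Not satisfied.
Vote: requires two-thirds of the votes cast (653 − 44 abstaining = 609); 2/3 of 609 = 406, so 406 needed; 407 in favor. Satisfied.

Invalid — quorum requirement not satisfied.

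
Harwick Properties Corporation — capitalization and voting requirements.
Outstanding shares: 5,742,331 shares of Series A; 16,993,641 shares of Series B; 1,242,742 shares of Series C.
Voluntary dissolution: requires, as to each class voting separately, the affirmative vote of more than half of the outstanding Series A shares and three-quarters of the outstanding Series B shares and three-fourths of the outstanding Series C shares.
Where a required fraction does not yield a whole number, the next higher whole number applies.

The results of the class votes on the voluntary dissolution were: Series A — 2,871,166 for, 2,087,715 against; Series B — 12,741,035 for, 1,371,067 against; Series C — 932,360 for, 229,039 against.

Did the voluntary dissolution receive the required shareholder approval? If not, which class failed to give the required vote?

Not approved — the Series B shares did not give the required vote.

Series A: a majority of 5742331 is 2871166; 2,871,166 required, 2,871,166 in favor — approved.
Series B: 3/4 of 16993641 = 12745230.75, rounded up to 12745231; 12,745,231 required, 12,741,035 in favor — not approved.
Series C: 3/4 of 1242742 = 932056.50, rounded up to 932057; 932,057 required, 932,360 in favor — approved.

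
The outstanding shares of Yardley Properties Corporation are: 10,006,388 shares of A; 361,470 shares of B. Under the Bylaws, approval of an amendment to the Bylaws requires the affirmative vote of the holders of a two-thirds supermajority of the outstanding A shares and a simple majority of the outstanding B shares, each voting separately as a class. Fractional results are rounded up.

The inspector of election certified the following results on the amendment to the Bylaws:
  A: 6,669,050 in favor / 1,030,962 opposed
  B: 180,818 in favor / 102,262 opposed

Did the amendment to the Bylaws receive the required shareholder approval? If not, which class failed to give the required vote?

A: 2/3 of 10006388 = 6670925.33, rounded up to 6670926; 6,670,926 required, 6,669,050 in favor — not approved.
B: a majority of 361470 is 180736; 180,736 required, 180,818 in favor — approved.

Not approved — the A shares did not give the required vote.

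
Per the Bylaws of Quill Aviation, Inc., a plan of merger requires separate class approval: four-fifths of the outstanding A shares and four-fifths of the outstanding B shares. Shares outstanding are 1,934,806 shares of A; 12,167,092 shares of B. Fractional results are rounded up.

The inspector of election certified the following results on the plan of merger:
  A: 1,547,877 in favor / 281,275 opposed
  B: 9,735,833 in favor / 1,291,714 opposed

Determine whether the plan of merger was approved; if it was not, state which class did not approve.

Approved — every class gave the required vote.

A: 4/5 of 1934806 = 1547844.80, rounded up to 1547845; 1,547,845 required, 1,547,877 in favor — approved.
B: 4/5 of 12167092 = 9733673.60, rounded up to 9733674; 9,733,674 required, 9,735,833 in favor — approved.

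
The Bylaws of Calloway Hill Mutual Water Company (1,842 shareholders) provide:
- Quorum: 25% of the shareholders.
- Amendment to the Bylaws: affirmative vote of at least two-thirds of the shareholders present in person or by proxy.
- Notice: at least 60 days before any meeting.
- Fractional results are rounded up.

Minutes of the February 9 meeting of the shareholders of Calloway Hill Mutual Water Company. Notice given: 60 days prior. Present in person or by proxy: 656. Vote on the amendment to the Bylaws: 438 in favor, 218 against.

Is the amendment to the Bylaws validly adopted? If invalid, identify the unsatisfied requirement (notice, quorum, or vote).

Notice: 60 days given; 60 required. Satisfied.
Quorum: 25% of 1,842 = 460.50, rounded up to 461; 656 present. Satisfied.
Vote: requires two-thirds of those present (656); 2/3 of 656 = 437.33, rounded up to 438, so 438 needed; 438 in favor. Satisfied.

Valid — all requirements satisfied.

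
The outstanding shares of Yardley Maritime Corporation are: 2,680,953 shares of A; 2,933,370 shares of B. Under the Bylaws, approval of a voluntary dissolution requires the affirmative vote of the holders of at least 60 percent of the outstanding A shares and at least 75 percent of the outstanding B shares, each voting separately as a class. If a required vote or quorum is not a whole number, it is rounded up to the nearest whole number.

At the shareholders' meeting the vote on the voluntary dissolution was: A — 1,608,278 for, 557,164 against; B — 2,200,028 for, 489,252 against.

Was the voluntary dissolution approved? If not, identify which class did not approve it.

Not approved — the A shares did not give the required vote.

A: 3/5 of 2680953 = 1608571.80, rounded up to 1608572; 1,608,572 required, 1,608,278 in favor — not approved.
B: 3/4 of 2933370 = 2200027.50, rounded up to 2200028; 2,200,028 required, 2,200,028 in favor — approved.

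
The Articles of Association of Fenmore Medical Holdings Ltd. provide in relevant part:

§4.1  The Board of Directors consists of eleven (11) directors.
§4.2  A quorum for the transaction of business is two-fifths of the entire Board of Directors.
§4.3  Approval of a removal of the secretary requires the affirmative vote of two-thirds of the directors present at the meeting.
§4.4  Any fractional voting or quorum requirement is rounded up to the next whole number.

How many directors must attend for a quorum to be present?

5

2/5 of 11 = 4.40, rounded up to 5.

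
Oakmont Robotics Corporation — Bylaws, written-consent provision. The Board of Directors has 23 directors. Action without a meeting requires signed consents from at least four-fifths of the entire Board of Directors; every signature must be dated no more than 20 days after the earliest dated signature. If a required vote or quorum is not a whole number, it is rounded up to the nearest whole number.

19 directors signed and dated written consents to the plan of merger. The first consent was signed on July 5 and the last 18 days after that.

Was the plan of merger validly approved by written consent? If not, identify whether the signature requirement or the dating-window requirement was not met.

Signatures required: at least four-fifths of 23 — 4/5 of 23 = 18.40, rounded up to 19, so 19 needed; 19 signed. Sufficient.
Dating window: the latest signature is 18 days after the earliest; the limit is 20 days. Within the window.

Effective — both the signature and dating-window requirements are satisfied.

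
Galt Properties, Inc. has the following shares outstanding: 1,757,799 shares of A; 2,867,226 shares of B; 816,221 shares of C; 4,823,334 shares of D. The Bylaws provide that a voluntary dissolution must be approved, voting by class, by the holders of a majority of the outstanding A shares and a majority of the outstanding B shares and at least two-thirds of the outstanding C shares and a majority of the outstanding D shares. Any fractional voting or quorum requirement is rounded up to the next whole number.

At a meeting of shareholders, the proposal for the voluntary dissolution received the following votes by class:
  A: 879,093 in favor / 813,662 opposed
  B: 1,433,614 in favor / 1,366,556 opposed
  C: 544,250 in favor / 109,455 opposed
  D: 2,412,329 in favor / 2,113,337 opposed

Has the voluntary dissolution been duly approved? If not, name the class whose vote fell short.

Approved — every class gave the required vote.

A: a majority of 1757799 is 878900; 878,900 required, 879,093 in favor — approved.
B: a majority of 2867226 is 1433614; 1,433,614 required, 1,433,614 in favor — approved.
C: 2/3 of 816221 = 544147.33, rounded up to 544148; 544,148 required, 544,250 in favor — approved.
D: a majority of 4823334 is 2411668; 2,411,668 required, 2,412,329 in favor — approved.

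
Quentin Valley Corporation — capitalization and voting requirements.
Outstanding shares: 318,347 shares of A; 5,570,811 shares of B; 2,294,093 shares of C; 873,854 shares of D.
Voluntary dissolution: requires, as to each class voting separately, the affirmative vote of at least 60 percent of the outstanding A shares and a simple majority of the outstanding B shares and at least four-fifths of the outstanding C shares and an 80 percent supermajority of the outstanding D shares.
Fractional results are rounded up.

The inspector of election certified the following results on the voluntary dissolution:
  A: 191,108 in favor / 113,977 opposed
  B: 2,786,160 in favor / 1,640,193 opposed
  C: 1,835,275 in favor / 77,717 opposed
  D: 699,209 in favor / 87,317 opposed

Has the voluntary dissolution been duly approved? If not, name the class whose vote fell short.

Approved — every class gave the required vote.

A: 3/5 of 318347 = 191008.20, rounded up to 191009; 191,009 required, 191,108 in favor — approved.
B: a majority of 5570811 is 2785406; 2,785,406 required, 2,786,160 in favor — approved.
C: 4/5 of 2294093 = 1835274.40, rounded up to 1835275; 1,835,275 required, 1,835,275 in favor — approved.
D: 4/5 of 873854 = 699083.20, rounded up to 699084; 699,084 required, 699,209 in favor — approved.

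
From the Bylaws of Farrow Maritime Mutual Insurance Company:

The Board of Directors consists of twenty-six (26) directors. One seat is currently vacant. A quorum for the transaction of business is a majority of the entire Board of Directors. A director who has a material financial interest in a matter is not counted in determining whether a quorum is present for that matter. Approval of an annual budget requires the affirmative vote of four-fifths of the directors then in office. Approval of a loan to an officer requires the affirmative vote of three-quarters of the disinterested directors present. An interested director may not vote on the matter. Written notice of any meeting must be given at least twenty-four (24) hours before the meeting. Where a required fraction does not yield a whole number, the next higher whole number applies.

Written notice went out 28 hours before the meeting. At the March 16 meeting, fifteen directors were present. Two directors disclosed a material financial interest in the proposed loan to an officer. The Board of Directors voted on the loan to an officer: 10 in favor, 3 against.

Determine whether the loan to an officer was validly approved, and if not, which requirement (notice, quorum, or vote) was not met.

Invalid — quorum requirement not satisfied.

Notice: 28 hours given; 24 required (28 ≥ 24). Satisfied.
Quorum: 15 present, but the 2 interested directors do not count, leaving 13. Quorum is 14. Not satisfied.
Vote: the loan to an officer requires three-fourths of the disinterested directors present (15 − 2 = 13). 3/4 of 13 = 9.75, rounded up to 10, so 10 affirmative votes are needed; 10 voted in favor. Satisfied. (Moot — without a quorum no business can be validly transacted.)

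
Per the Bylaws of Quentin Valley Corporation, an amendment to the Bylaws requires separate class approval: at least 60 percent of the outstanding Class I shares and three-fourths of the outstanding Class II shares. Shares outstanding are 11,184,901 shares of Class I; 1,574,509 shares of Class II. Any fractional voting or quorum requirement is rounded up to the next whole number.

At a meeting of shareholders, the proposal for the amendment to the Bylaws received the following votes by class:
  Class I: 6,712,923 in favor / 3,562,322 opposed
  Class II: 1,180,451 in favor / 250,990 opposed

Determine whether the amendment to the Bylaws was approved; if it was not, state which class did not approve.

Not approved — the Class II shares did not give the required vote.

Class I: 3/5 of 11184901 = 6710940.60, rounded up to 6710941; 6,710,941 required, 6,712,923 in favor — approved.
Class II: 3/4 of 1574509 = 1180881.75, rounded up to 1180882; 1,180,882 required, 1,180,451 in favor — not approved.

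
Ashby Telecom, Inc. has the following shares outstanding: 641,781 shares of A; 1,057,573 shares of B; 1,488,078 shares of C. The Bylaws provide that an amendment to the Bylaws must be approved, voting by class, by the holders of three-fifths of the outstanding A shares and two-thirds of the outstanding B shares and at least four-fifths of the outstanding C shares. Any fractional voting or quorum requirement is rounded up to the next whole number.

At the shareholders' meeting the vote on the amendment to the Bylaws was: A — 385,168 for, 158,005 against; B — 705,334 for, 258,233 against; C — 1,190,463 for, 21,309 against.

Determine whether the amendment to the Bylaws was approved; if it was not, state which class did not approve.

A: 3/5 of 641781 = 385068.60, rounded up to 385069; 385,069 required, 385,168 in favor — approved.
B: 2/3 of 1057573 = 705048.67, rounded up to 705049; 705,049 required, 705,334 in favor — approved.
C: 4/5 of 1488078 = 1190462.40, rounded up to 1190463; 1,190,463 required, 1,190,463 in favor — approved.

Approved — every class gave the required vote.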